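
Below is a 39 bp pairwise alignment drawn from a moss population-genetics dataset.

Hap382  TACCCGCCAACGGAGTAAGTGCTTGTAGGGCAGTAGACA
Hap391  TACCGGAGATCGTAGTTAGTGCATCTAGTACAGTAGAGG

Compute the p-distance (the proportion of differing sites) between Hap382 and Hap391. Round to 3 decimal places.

0.308

The sequences differ at positions 5 (C/G), 7 (C/A), 8 (C/G), 10 (A/T), 13 (G/T), 17 (A/T), 23 (T/A), 25 (G/C), 29 (G/T), 30 (G/A), 38 (C/G), 39 (A/G).
There are 12 differences over 39 sites, so p = 12/39 = 0.308.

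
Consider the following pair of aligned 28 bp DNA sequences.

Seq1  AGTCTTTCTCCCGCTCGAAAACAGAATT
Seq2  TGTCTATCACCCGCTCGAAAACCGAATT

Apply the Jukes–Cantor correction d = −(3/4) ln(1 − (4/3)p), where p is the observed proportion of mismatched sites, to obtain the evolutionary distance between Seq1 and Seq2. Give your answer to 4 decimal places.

0.1585

Differing sites — 1:A/T; 6:T/A; 9:T/A; 23:A/C.
p = 4/28 = 0.142857.
d = −0.75 · ln(1 − (4/3)·0.142857) = −0.75 · ln(0.809524) = −0.75 · (-0.211309) = 0.1585.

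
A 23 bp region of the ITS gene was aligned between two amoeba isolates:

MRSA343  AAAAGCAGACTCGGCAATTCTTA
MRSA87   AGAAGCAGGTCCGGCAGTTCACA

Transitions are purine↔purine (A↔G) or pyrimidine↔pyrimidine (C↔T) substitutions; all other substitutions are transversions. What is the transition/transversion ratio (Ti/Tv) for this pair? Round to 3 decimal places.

The sequences differ at positions 2 (A/G, transition), 9 (A/G, transition), 10 (C/T, transition), 11 (T/C, transition), 17 (A/G, transition), 21 (T/A, transversion), 22 (T/C, transition).
Of the 7 differences, 6 transitions and 1 transversion, so Ti/Tv = 6/1 = 6.000.

6.000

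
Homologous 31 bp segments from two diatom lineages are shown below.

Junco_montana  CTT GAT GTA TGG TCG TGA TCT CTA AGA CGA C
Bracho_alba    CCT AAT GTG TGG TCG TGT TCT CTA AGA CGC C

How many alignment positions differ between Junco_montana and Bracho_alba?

5

Differing sites — 2:T/C; 4:G/A; 9:A/G; 18:A/T; 30:A/C.
That gives 5 mismatches out of 31 aligned sites, so the Hamming distance is 5.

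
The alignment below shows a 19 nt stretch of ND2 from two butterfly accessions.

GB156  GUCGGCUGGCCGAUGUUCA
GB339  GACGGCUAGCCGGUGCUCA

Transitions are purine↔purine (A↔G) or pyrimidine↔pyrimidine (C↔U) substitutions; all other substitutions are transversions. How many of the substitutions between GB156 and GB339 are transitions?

The sequences differ at positions 2 (U/A, transversion), 8 (G/A, transition), 13 (A/G, transition), 16 (U/C, transition).
Of the 4 differences, 3 transitions and 1 transversion, so the answer is 3.

3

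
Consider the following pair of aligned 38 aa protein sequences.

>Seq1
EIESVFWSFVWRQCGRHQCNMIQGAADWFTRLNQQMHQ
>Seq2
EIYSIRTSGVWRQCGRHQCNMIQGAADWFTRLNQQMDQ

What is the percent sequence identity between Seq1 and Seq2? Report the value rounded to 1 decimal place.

Mismatches occur at site 3 (E↔Y), site 5 (V↔I), site 6 (F↔R), site 7 (W↔T), site 9 (F↔G), site 37 (H↔D).
32 of the 38 sites match, so the percent identity is 32/38 × 100 = 84.2%.

84.2%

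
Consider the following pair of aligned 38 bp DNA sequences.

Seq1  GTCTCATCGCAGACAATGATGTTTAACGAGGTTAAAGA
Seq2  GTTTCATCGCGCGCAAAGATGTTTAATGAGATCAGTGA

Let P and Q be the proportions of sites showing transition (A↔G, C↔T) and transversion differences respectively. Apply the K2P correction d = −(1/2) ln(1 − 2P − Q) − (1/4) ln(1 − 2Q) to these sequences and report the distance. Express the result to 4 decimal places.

0.3395

The sequences differ at positions 3 (C/T, transition), 11 (A/G, transition), 12 (G/C, transversion), 13 (A/G, transition), 17 (T/A, transversion), 27 (C/T, transition), 31 (G/A, transition), 33 (T/C, transition), 35 (A/G, transition), 36 (A/T, transversion).
Of the 10 differences, 7 transitions and 3 transversions over 38 sites: P = 7/38 = 0.184211, Q = 3/38 = 0.078947.
d = −0.5·ln(0.552631) − 0.25·ln(0.842106) = −0.5·(-0.593065) − 0.25·(-0.171849) = 0.3395.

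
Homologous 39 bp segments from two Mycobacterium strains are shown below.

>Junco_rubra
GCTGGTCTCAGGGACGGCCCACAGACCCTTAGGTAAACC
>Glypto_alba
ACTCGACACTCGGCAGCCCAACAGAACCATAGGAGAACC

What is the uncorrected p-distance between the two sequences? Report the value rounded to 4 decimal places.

Mismatches occur at site 1 (G/A), site 4 (G/C), site 6 (T/A), site 8 (T/A), site 10 (A/T), site 11 (G/C), site 14 (A/C), site 15 (C/A), site 17 (G/C), site 20 (C/A), site 26 (C/A), site 29 (T/A), site 34 (T/A), site 35 (A/G).
There are 14 differences over 39 sites, so p = 14/39 = 0.3590.

0.3590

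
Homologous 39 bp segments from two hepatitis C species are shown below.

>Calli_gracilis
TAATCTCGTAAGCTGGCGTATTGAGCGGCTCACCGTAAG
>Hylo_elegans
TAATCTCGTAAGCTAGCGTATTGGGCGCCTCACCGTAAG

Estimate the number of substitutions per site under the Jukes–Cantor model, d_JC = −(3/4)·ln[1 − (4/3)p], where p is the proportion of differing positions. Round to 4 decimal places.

Mismatches occur at site 15 (G→A), site 24 (A→G), site 28 (G→C).
p = 3/39 = 0.076923.
d = −0.75 · ln(1 − (4/3)·0.076923) = −0.75 · ln(0.897436) = −0.75 · (-0.108213) = 0.0812.

0.0812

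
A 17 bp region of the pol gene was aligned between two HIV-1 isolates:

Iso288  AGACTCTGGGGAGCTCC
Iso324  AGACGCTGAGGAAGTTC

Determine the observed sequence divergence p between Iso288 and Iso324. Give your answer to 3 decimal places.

Differing sites — 5:T/G; 9:G/A; 13:G/A; 14:C/G; 16:C/T.
There are 5 differences over 17 sites, so p = 5/17 = 0.294.

0.294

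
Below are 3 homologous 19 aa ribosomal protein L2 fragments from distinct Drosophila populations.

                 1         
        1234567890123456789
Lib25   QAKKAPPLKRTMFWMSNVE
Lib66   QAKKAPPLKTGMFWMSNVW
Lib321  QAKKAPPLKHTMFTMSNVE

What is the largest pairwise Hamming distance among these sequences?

4

Pairwise Hamming distances:
  Lib25 vs Lib66: 3
  Lib25 vs Lib321: 2
  Lib66 vs Lib321: 4
The largest is 4, between Lib66 and Lib321.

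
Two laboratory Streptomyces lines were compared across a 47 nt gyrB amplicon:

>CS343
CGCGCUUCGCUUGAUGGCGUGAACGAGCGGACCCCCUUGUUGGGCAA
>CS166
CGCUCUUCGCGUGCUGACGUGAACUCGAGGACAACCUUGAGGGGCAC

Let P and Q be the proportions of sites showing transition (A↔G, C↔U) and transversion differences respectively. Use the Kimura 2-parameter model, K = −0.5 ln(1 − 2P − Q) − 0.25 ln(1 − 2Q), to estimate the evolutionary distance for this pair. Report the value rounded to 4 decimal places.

0.3197

Mismatches occur at site 4 (G↔U, transversion), site 11 (U↔G, transversion), site 14 (A↔C, transversion), site 17 (G↔A, transition), site 25 (G↔U, transversion), site 26 (A↔C, transversion), site 28 (C↔A, transversion), site 33 (C↔A, transversion), site 34 (C↔A, transversion), site 40 (U↔A, transversion), site 41 (U↔G, transversion), site 47 (A↔C, transversion).
Of the 12 differences, 1 transition and 11 transversions over 47 sites: P = 1/47 = 0.021277, Q = 11/47 = 0.234043.
d = −0.5·ln(0.723403) − 0.25·ln(0.531914) = −0.5·(-0.323789) − 0.25·(-0.631273) = 0.3197.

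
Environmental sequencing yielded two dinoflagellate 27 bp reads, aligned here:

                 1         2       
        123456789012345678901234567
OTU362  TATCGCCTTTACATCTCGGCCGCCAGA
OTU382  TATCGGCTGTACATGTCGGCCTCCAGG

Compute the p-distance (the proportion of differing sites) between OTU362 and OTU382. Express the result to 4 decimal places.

0.1852

Mismatches occur at site 6 (C→G), site 9 (T→G), site 15 (C→G), site 22 (G→T), site 27 (A→G).
There are 5 differences over 27 sites, so p = 5/27 = 0.1852.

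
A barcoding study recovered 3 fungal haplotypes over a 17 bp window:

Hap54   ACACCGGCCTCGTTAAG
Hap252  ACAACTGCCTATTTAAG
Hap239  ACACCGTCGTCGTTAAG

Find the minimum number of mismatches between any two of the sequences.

2

Pairwise Hamming distances:
  Hap54 vs Hap252: 4
  Hap54 vs Hap239: 2
  Hap252 vs Hap239: 6
The smallest is 2, between Hap54 and Hap239.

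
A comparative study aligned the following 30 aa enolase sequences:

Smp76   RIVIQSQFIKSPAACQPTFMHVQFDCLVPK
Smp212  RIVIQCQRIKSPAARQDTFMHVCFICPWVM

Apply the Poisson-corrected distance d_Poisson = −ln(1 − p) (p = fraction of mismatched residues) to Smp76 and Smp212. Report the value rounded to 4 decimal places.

0.4055

Mismatches occur at site 6 (S↔C), site 8 (F↔R), site 15 (C↔R), site 17 (P↔D), site 23 (Q↔C), site 25 (D↔I), site 27 (L↔P), site 28 (V↔W), site 29 (P↔V), site 30 (K↔M).
p = 10/30 = 0.333333.
d = −ln(1 − 0.333333) = −ln(0.666667) = 0.4055.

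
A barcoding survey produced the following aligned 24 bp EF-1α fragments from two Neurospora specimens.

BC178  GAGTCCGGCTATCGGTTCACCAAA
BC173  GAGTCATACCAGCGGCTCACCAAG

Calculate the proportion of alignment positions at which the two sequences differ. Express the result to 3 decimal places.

Mismatches occur at site 6 (C/A), site 7 (G/T), site 8 (G/A), site 10 (T/C), site 12 (T/G), site 16 (T/C), site 24 (A/G).
There are 7 differences over 24 sites, so p = 7/24 = 0.292.

0.292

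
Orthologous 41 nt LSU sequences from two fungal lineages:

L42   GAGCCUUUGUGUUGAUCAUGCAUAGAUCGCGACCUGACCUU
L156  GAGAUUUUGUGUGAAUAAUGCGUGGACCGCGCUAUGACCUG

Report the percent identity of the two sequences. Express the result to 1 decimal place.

Mismatches occur at site 4 (C/A), site 5 (C/U), site 13 (U/G), site 14 (G/A), site 17 (C/A), site 22 (A/G), site 24 (A/G), site 27 (U/C), site 32 (A/C), site 33 (C/U), site 34 (C/A), site 41 (U/G).
29 of the 41 sites match, so the percent identity is 29/41 × 100 = 70.7%.

70.7%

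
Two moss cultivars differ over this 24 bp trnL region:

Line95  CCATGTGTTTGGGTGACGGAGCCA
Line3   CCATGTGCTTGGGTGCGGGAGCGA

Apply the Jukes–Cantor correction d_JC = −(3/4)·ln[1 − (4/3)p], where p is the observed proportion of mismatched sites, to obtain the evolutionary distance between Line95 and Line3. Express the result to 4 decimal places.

Differing sites — 8:T/C; 16:A/C; 17:C/G; 23:C/G.
p = 4/24 = 0.166667.
d = −0.75 · ln(1 − (4/3)·0.166667) = −0.75 · ln(0.777777) = −0.75 · (-0.251315) = 0.1885.

0.1885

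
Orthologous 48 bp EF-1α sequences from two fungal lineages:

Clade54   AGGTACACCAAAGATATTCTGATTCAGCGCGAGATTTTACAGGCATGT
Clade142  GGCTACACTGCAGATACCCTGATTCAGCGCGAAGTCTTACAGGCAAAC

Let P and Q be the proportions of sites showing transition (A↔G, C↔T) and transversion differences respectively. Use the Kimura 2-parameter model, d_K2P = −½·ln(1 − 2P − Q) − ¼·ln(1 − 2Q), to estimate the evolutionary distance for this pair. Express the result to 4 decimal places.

The sequences differ at positions 1 (A/G, transition), 3 (G/C, transversion), 9 (C/T, transition), 10 (A/G, transition), 11 (A/C, transversion), 17 (T/C, transition), 18 (T/C, transition), 33 (G/A, transition), 34 (A/G, transition), 36 (T/C, transition), 46 (T/A, transversion), 47 (G/A, transition), 48 (T/C, transition).
Of the 13 differences, 10 transitions and 3 transversions over 48 sites: P = 10/48 = 0.208333, Q = 3/48 = 0.062500.
d = −0.5·ln(0.520834) − 0.25·ln(0.875000) = −0.5·(-0.652324) − 0.25·(-0.133531) = 0.3595.

0.3595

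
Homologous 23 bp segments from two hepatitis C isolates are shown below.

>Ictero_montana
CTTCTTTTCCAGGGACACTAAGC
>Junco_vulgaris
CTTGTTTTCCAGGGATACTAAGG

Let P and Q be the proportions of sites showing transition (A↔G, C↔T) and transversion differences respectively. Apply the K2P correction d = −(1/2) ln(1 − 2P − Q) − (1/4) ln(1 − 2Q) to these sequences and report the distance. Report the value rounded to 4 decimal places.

0.1433

Differing sites — 4:C/G (Tv); 16:C/T (Ti); 23:C/G (Tv).
Of the 3 differences, 1 transition and 2 transversions over 23 sites: P = 1/23 = 0.043478, Q = 2/23 = 0.086957.
d = −0.5·ln(0.826087) − 0.25·ln(0.826086) = −0.5·(-0.191055) − 0.25·(-0.191056) = 0.1433.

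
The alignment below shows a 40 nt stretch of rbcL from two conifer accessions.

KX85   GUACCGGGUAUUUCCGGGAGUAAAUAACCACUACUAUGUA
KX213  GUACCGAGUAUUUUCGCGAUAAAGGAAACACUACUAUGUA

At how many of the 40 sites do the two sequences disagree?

8

The sequences differ at positions 7 (G/A), 14 (C/U), 17 (G/C), 20 (G/U), 21 (U/A), 24 (A/G), 25 (U/G), 28 (C/A).
That gives 8 mismatches out of 40 aligned sites, so the Hamming distance is 8.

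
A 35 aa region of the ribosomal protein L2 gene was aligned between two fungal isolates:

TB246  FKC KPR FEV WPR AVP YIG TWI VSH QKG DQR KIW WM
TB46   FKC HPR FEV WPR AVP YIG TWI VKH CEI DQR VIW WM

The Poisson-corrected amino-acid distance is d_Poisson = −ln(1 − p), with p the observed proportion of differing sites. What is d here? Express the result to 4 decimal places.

0.1881

Differing sites — 4:K/H; 23:S/K; 25:Q/C; 26:K/E; 27:G/I; 31:K/V.
p = 6/35 = 0.171429.
d = −ln(1 − 0.171429) = −ln(0.828571) = 0.1881.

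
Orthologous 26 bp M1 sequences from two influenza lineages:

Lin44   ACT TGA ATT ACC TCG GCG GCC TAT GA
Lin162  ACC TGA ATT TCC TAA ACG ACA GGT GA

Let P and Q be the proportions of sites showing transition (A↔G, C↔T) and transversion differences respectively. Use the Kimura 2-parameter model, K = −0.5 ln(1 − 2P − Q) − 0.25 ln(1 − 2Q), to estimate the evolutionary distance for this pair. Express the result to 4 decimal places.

The sequences differ at positions 3 (T/C, transition), 10 (A/T, transversion), 14 (C/A, transversion), 15 (G/A, transition), 16 (G/A, transition), 19 (G/A, transition), 21 (C/A, transversion), 22 (T/G, transversion), 23 (A/G, transition).
Of the 9 differences, 5 transitions and 4 transversions over 26 sites: P = 5/26 = 0.192308, Q = 4/26 = 0.153846.
d = −0.5·ln(0.461538) − 0.25·ln(0.692308) = −0.5·(-0.773191) − 0.25·(-0.367724) = 0.4785.

0.4785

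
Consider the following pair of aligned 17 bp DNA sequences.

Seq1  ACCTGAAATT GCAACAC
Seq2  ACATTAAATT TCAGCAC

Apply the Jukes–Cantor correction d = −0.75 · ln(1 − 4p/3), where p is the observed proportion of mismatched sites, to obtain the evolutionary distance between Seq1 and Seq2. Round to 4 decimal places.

0.2824

Differing sites — 3:C/A; 5:G/T; 11:G/T; 14:A/G.
p = 4/17 = 0.235294.
d = −0.75 · ln(1 − (4/3)·0.235294) = −0.75 · ln(0.686275) = −0.75 · (-0.376477) = 0.2824.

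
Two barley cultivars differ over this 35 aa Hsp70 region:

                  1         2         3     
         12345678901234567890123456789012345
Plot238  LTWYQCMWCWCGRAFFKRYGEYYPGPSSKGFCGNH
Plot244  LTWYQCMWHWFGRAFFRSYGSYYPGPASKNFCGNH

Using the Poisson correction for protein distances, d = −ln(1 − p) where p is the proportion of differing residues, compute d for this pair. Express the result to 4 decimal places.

Differing sites — 9:C/H; 11:C/F; 17:K/R; 18:R/S; 21:E/S; 27:S/A; 30:G/N.
p = 7/35 = 0.200000.
d = −ln(1 − 0.200000) = −ln(0.800000) = 0.2231.

0.2231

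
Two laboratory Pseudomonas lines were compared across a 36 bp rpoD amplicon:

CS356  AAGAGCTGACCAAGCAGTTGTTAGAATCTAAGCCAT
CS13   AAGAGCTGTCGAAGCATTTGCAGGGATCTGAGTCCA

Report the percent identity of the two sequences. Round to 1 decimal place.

Mismatches occur at site 9 (A/T), site 11 (C/G), site 17 (G/T), site 21 (T/C), site 22 (T/A), site 23 (A/G), site 25 (A/G), site 30 (A/G), site 33 (C/T), site 35 (A/C), site 36 (T/A).
25 of the 36 sites match, so the percent identity is 25/36 × 100 = 69.4%.

69.4%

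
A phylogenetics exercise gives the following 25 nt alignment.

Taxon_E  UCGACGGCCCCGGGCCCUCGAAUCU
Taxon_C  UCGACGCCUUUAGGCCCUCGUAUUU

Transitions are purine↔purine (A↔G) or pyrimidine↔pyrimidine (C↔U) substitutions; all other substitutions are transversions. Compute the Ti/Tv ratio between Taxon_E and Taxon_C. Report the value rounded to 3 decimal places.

Differing sites — 7:G/C (Tv); 9:C/U (Ti); 10:C/U (Ti); 11:C/U (Ti); 12:G/A (Ti); 21:A/U (Tv); 24:C/U (Ti).
Of the 7 differences, 5 transitions and 2 transversions, so Ti/Tv = 5/2 = 2.500.

2.500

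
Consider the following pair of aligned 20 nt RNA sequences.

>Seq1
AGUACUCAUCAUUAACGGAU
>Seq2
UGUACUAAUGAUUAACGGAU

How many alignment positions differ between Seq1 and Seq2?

3

Differing sites — 1:A/U; 7:C/A; 10:C/G.
That gives 3 mismatches out of 20 aligned sites, so the Hamming distance is 3.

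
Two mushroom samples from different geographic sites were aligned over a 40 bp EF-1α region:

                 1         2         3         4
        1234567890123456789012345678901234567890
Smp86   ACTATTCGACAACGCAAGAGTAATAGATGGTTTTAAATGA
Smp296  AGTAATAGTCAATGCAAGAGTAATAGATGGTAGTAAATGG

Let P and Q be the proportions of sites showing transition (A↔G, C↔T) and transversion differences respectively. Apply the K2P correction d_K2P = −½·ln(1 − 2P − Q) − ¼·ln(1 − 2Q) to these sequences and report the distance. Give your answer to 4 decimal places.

0.2330

The sequences differ at positions 2 (C/G, transversion), 5 (T/A, transversion), 7 (C/A, transversion), 9 (A/T, transversion), 13 (C/T, transition), 32 (T/A, transversion), 33 (T/G, transversion), 40 (A/G, transition).
Of the 8 differences, 2 transitions and 6 transversions over 40 sites: P = 2/40 = 0.050000, Q = 6/40 = 0.150000.
d = −0.5·ln(0.750000) − 0.25·ln(0.700000) = −0.5·(-0.287682) − 0.25·(-0.356675) = 0.2330.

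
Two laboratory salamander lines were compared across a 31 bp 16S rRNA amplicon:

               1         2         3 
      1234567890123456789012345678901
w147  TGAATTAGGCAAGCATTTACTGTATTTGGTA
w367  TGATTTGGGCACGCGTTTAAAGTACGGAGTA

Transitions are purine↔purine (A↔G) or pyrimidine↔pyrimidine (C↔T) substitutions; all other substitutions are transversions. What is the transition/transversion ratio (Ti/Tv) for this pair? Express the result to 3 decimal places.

Differing sites — 4:A/T (Tv); 7:A/G (Ti); 12:A/C (Tv); 15:A/G (Ti); 20:C/A (Tv); 21:T/A (Tv); 25:T/C (Ti); 26:T/G (Tv); 27:T/G (Tv); 28:G/A (Ti).
Of the 10 differences, 4 transitions and 6 transversions, so Ti/Tv = 4/6 = 0.667.

0.667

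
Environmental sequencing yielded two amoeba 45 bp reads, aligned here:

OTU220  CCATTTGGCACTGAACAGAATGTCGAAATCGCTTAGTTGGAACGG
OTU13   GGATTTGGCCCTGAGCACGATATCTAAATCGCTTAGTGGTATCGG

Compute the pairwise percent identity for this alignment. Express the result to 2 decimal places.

75.56%

The sequences differ at positions 1 (C/G), 2 (C/G), 10 (A/C), 15 (A/G), 18 (G/C), 19 (A/G), 22 (G/A), 25 (G/T), 38 (T/G), 40 (G/T), 42 (A/T).
34 of the 45 sites match, so the percent identity is 34/45 × 100 = 75.56%.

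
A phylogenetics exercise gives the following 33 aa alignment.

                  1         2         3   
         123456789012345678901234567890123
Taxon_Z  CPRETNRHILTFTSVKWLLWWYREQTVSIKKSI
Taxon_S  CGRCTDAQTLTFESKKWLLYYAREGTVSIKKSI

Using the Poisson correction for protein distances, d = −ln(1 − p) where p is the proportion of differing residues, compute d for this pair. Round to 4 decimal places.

The sequences differ at positions 2 (P/G), 4 (E/C), 6 (N/D), 7 (R/A), 8 (H/Q), 9 (I/T), 13 (T/E), 15 (V/K), 20 (W/Y), 21 (W/Y), 22 (Y/A), 25 (Q/G).
p = 12/33 = 0.363636.
d = −ln(1 − 0.363636) = −ln(0.636364) = 0.4520.

0.4520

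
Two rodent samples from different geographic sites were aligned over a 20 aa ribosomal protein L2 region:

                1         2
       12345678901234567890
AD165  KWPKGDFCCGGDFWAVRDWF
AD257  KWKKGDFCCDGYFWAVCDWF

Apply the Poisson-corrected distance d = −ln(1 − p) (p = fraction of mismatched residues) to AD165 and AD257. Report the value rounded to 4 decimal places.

The sequences differ at positions 3 (P/K), 10 (G/D), 12 (D/Y), 17 (R/C).
p = 4/20 = 0.200000.
d = −ln(1 − 0.200000) = −ln(0.800000) = 0.2231.

0.2231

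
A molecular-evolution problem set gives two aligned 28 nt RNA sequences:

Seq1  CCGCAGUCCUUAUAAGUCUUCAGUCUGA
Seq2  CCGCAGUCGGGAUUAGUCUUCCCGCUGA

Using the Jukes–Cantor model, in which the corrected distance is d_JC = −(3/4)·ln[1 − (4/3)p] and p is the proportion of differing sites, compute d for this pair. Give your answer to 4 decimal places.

0.3041

The sequences differ at positions 9 (C/G), 10 (U/G), 11 (U/G), 14 (A/U), 22 (A/C), 23 (G/C), 24 (U/G).
p = 7/28 = 0.250000.
d = −0.75 · ln(1 − (4/3)·0.250000) = −0.75 · ln(0.666667) = −0.75 · (-0.405465) = 0.3041.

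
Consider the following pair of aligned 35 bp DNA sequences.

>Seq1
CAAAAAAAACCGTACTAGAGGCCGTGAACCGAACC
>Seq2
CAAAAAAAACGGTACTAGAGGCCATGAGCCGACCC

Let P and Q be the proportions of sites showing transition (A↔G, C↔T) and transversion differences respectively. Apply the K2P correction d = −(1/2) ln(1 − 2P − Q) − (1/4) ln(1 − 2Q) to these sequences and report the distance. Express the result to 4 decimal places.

0.1244

The sequences differ at positions 11 (C/G, transversion), 24 (G/A, transition), 28 (A/G, transition), 33 (A/C, transversion).
Of the 4 differences, 2 transitions and 2 transversions over 35 sites: P = 2/35 = 0.057143, Q = 2/35 = 0.057143.
d = −0.5·ln(0.828571) − 0.25·ln(0.885714) = −0.5·(-0.188053) − 0.25·(-0.121361) = 0.1244.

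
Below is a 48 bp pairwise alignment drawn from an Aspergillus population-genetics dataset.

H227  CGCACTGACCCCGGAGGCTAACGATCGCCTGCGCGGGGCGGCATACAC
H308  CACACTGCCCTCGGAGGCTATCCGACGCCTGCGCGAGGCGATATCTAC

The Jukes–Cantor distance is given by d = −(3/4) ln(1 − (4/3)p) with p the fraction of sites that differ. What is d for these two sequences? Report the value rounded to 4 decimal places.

Mismatches occur at site 2 (G/A), site 8 (A/C), site 11 (C/T), site 21 (A/T), site 23 (G/C), site 24 (A/G), site 25 (T/A), site 36 (G/A), site 41 (G/A), site 42 (C/T), site 45 (A/C), site 46 (C/T).
p = 12/48 = 0.250000.
d = −0.75 · ln(1 − (4/3)·0.250000) = −0.75 · ln(0.666667) = −0.75 · (-0.405465) = 0.3041.

0.3041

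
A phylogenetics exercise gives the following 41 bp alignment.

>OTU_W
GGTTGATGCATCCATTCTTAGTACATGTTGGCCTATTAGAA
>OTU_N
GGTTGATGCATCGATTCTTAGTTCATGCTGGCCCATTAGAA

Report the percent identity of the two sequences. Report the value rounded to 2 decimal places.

The sequences differ at positions 13 (C/G), 23 (A/T), 28 (T/C), 34 (T/C).
37 of the 41 sites match, so the percent identity is 37/41 × 100 = 90.24%.

90.24%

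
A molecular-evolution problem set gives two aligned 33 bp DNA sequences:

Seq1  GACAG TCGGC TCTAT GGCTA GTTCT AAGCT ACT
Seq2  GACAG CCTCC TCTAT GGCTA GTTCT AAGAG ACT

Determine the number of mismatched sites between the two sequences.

5

Differing sites — 6:T/C; 8:G/T; 9:G/C; 29:C/A; 30:T/G.
That gives 5 mismatches out of 33 aligned sites, so the Hamming distance is 5.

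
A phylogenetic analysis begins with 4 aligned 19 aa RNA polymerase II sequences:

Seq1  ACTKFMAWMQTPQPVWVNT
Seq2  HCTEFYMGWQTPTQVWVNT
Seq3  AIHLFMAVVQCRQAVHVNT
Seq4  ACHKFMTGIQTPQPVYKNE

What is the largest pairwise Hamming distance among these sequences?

Pairwise Hamming distances:
  Seq1 vs Seq2: 8
  Seq1 vs Seq3: 9
  Seq1 vs Seq4: 7
  Seq2 vs Seq3: 13
  Seq2 vs Seq4: 11
  Seq3 vs Seq4: 11
The largest is 13, between Seq2 and Seq3.

13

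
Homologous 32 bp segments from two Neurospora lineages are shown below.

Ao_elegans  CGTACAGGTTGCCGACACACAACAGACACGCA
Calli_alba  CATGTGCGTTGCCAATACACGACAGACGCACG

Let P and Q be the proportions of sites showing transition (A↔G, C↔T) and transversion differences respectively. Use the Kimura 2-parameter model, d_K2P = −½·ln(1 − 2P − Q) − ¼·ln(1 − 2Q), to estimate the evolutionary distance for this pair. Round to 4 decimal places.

0.5501

The sequences differ at positions 2 (G/A, transition), 4 (A/G, transition), 5 (C/T, transition), 6 (A/G, transition), 7 (G/C, transversion), 14 (G/A, transition), 16 (C/T, transition), 21 (A/G, transition), 28 (A/G, transition), 30 (G/A, transition), 32 (A/G, transition).
Of the 11 differences, 10 transitions and 1 transversion over 32 sites: P = 10/32 = 0.312500, Q = 1/32 = 0.031250.
d = −0.5·ln(0.343750) − 0.25·ln(0.937500) = −0.5·(-1.067841) − 0.25·(-0.064539) = 0.5501.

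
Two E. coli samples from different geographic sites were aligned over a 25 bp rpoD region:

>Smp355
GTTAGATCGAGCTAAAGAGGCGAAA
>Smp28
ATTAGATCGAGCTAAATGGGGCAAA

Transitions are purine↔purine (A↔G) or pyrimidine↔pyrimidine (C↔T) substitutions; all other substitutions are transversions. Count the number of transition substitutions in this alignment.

Differing sites — 1:G/A (Ti); 17:G/T (Tv); 18:A/G (Ti); 21:C/G (Tv); 22:G/C (Tv).
Of the 5 differences, 2 transitions and 3 transversions, so the answer is 2.

2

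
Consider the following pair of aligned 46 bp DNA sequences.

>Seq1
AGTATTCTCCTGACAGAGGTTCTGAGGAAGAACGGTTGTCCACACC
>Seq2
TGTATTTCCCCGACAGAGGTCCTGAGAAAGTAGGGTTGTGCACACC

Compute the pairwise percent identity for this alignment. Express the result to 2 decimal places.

Differing sites — 1:A/T; 7:C/T; 8:T/C; 11:T/C; 21:T/C; 27:G/A; 31:A/T; 33:C/G; 40:C/G.
37 of the 46 sites match, so the percent identity is 37/46 × 100 = 80.43%.

80.43%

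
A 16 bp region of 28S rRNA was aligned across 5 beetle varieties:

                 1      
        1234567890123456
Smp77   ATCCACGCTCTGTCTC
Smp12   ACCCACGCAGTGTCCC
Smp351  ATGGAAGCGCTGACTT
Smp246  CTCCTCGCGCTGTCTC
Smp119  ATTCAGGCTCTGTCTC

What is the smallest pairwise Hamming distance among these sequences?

Pairwise Hamming distances:
  Smp77 vs Smp12: 4
  Smp77 vs Smp351: 6
  Smp77 vs Smp246: 3
  Smp77 vs Smp119: 2
  Smp12 vs Smp351: 9
  Smp12 vs Smp246: 6
  Smp12 vs Smp119: 6
  Smp351 vs Smp246: 7
  Smp351 vs Smp119: 6
  Smp246 vs Smp119: 5
The smallest is 2, between Smp77 and Smp119.

2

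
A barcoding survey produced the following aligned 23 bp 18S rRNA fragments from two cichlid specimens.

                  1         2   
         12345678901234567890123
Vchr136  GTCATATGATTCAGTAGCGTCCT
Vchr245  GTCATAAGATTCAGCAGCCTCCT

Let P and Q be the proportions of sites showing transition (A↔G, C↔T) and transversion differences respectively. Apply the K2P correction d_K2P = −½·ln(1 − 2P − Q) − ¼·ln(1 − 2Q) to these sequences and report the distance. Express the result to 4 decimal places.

0.1433

The sequences differ at positions 7 (T/A, transversion), 15 (T/C, transition), 19 (G/C, transversion).
Of the 3 differences, 1 transition and 2 transversions over 23 sites: P = 1/23 = 0.043478, Q = 2/23 = 0.086957.
d = −0.5·ln(0.826087) − 0.25·ln(0.826086) = −0.5·(-0.191055) − 0.25·(-0.191056) = 0.1433.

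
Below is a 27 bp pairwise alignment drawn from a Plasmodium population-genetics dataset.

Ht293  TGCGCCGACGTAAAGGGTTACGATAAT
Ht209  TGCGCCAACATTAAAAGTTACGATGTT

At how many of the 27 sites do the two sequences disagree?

Differing sites — 7:G/A; 10:G/A; 12:A/T; 15:G/A; 16:G/A; 25:A/G; 26:A/T.
That gives 7 mismatches out of 27 aligned sites, so the Hamming distance is 7.

7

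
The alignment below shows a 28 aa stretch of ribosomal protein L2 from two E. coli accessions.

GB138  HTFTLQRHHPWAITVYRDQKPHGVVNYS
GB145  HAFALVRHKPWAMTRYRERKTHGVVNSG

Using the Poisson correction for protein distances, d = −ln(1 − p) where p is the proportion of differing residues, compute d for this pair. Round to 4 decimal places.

The sequences differ at positions 2 (T/A), 4 (T/A), 6 (Q/V), 9 (H/K), 13 (I/M), 15 (V/R), 18 (D/E), 19 (Q/R), 21 (P/T), 27 (Y/S), 28 (S/G).
p = 11/28 = 0.392857.
d = −ln(1 − 0.392857) = −ln(0.607143) = 0.4990.

0.4990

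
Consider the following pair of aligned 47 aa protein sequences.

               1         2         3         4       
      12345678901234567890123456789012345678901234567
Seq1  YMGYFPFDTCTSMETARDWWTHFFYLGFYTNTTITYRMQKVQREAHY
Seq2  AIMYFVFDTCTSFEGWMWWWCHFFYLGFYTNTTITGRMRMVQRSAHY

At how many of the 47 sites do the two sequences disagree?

The sequences differ at positions 1 (Y/A), 2 (M/I), 3 (G/M), 6 (P/V), 13 (M/F), 15 (T/G), 16 (A/W), 17 (R/M), 18 (D/W), 21 (T/C), 36 (Y/G), 39 (Q/R), 40 (K/M), 44 (E/S).
That gives 14 mismatches out of 47 aligned sites, so the Hamming distance is 14.

14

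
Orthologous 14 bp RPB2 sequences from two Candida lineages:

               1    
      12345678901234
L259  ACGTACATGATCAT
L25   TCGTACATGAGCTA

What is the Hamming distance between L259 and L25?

Mismatches occur at site 1 (A→T), site 11 (T→G), site 13 (A→T), site 14 (T→A).
That gives 4 mismatches out of 14 aligned sites, so the Hamming distance is 4.

4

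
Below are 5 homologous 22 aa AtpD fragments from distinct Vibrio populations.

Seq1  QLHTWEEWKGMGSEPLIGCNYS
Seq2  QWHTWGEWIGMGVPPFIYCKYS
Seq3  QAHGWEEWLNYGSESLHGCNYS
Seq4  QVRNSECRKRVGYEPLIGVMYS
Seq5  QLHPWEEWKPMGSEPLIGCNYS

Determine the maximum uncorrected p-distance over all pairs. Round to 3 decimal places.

0.727

Pairwise Hamming distances:
  Seq1 vs Seq2: 8
  Seq1 vs Seq3: 7
  Seq1 vs Seq4: 11
  Seq1 vs Seq5: 2
  Seq2 vs Seq3: 13
  Seq2 vs Seq4: 16
  Seq2 vs Seq5: 10
  Seq3 vs Seq4: 14
  Seq3 vs Seq5: 7
  Seq4 vs Seq5: 11
The largest is 16 mismatches, between Seq2 and Seq4; p = 16/22 = 0.727.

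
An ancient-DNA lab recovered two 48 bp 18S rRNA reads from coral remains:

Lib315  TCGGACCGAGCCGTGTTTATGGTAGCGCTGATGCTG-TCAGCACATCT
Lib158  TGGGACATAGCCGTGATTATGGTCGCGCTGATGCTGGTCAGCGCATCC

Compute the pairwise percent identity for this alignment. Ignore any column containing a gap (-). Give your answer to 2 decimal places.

85.11%

Excluding the 1 gap column leaves 47 comparable sites.
Mismatches occur at site 2 (C→G), site 7 (C→A), site 8 (G→T), site 16 (T→A), site 24 (A→C), site 43 (A→G), site 48 (T→C).
40 of the 47 comparable sites match, so the percent identity is 40/47 × 100 = 85.11%.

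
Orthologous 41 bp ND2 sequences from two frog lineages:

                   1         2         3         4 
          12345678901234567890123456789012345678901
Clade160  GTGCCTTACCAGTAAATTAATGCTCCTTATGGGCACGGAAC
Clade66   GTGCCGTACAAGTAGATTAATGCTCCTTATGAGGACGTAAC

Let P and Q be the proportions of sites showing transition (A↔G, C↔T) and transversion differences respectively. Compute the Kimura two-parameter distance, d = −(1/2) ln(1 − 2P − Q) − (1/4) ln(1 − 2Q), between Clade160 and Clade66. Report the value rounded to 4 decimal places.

0.1628

Mismatches occur at site 6 (T/G, transversion), site 10 (C/A, transversion), site 15 (A/G, transition), site 32 (G/A, transition), site 34 (C/G, transversion), site 38 (G/T, transversion).
Of the 6 differences, 2 transitions and 4 transversions over 41 sites: P = 2/41 = 0.048780, Q = 4/41 = 0.097561.
d = −0.5·ln(0.804879) − 0.25·ln(0.804878) = −0.5·(-0.217063) − 0.25·(-0.217065) = 0.1628.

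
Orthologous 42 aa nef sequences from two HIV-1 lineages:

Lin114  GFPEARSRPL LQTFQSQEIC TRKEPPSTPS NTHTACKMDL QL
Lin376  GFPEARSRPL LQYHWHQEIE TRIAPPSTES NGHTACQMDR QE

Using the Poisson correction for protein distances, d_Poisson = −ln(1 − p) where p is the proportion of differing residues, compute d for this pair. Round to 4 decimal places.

Mismatches occur at site 13 (T↔Y), site 14 (F↔H), site 15 (Q↔W), site 16 (S↔H), site 20 (C↔E), site 23 (K↔I), site 24 (E↔A), site 29 (P↔E), site 32 (T↔G), site 37 (K↔Q), site 40 (L↔R), site 42 (L↔E).
p = 12/42 = 0.285714.
d = −ln(1 − 0.285714) = −ln(0.714286) = 0.3365.

0.3365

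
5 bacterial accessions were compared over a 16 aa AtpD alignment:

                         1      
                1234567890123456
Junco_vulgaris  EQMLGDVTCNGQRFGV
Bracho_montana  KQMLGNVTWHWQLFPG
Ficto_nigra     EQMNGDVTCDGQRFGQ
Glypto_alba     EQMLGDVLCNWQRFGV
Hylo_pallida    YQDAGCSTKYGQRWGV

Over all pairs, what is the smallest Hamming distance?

Pairwise Hamming distances:
  Junco_vulgaris vs Bracho_montana: 8
  Junco_vulgaris vs Ficto_nigra: 3
  Junco_vulgaris vs Glypto_alba: 2
  Junco_vulgaris vs Hylo_pallida: 8
  Bracho_montana vs Ficto_nigra: 9
  Bracho_montana vs Glypto_alba: 8
  Bracho_montana vs Hylo_pallida: 12
  Ficto_nigra vs Glypto_alba: 5
  Ficto_nigra vs Hylo_pallida: 9
  Glypto_alba vs Hylo_pallida: 10
The smallest is 2, between Junco_vulgaris and Glypto_alba.

2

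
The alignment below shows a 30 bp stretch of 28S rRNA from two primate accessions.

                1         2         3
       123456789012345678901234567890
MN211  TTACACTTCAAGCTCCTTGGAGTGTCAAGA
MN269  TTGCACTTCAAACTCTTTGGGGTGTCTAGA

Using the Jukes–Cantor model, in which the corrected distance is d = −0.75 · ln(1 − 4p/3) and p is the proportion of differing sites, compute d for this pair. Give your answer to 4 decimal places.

Mismatches occur at site 3 (A→G), site 12 (G→A), site 16 (C→T), site 21 (A→G), site 27 (A→T).
p = 5/30 = 0.166667.
d = −0.75 · ln(1 − (4/3)·0.166667) = −0.75 · ln(0.777777) = −0.75 · (-0.251315) = 0.1885.

0.1885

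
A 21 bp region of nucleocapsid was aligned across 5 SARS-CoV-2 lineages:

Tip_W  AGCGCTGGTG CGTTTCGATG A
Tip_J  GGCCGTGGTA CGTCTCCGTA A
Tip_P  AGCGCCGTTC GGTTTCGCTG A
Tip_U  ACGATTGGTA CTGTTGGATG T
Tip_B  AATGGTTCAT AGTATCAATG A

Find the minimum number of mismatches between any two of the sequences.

Pairwise Hamming distances:
  Tip_W vs Tip_J: 8
  Tip_W vs Tip_P: 5
  Tip_W vs Tip_U: 9
  Tip_W vs Tip_B: 10
  Tip_J vs Tip_P: 11
  Tip_J vs Tip_U: 13
  Tip_J vs Tip_B: 13
  Tip_P vs Tip_U: 13
  Tip_P vs Tip_B: 12
  Tip_U vs Tip_B: 15
The smallest is 5, between Tip_W and Tip_P.

5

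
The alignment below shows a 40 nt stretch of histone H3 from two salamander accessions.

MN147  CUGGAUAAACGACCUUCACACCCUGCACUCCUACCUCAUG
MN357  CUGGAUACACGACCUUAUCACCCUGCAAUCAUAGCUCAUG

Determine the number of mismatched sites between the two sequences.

Mismatches occur at site 8 (A/C), site 17 (C/A), site 18 (A/U), site 28 (C/A), site 31 (C/A), site 34 (C/G).
That gives 6 mismatches out of 40 aligned sites, so the Hamming distance is 6.

6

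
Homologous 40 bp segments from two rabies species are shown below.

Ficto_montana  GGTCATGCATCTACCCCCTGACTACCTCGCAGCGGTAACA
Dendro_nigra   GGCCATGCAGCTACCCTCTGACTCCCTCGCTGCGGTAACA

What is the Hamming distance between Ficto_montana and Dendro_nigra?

The sequences differ at positions 3 (T/C), 10 (T/G), 17 (C/T), 24 (A/C), 31 (A/T).
That gives 5 mismatches out of 40 aligned sites, so the Hamming distance is 5.

5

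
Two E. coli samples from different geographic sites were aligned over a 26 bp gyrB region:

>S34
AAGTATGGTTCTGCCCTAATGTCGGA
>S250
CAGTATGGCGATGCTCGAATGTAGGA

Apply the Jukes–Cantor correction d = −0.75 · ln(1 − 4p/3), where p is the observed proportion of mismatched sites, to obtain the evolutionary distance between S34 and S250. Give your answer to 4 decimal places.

0.3335

Mismatches occur at site 1 (A→C), site 9 (T→C), site 10 (T→G), site 11 (C→A), site 15 (C→T), site 17 (T→G), site 23 (C→A).
p = 7/26 = 0.269231.
d = −0.75 · ln(1 − (4/3)·0.269231) = −0.75 · ln(0.641025) = −0.75 · (-0.444687) = 0.3335.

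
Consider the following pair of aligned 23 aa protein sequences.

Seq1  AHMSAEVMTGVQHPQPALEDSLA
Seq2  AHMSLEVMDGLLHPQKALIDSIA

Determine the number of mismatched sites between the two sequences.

Differing sites — 5:A/L; 9:T/D; 11:V/L; 12:Q/L; 16:P/K; 19:E/I; 22:L/I.
That gives 7 mismatches out of 23 aligned sites, so the Hamming distance is 7.

7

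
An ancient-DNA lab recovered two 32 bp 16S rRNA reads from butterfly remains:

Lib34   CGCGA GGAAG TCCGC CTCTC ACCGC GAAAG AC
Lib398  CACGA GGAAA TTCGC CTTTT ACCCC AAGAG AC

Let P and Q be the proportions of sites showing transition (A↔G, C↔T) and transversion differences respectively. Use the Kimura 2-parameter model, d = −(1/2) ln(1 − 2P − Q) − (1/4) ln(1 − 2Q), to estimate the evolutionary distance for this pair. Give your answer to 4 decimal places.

0.3324

Mismatches occur at site 2 (G/A, transition), site 10 (G/A, transition), site 12 (C/T, transition), site 18 (C/T, transition), site 20 (C/T, transition), site 24 (G/C, transversion), site 26 (G/A, transition), site 28 (A/G, transition).
Of the 8 differences, 7 transitions and 1 transversion over 32 sites: P = 7/32 = 0.218750, Q = 1/32 = 0.031250.
d = −0.5·ln(0.531250) − 0.25·ln(0.937500) = −0.5·(-0.632523) − 0.25·(-0.064539) = 0.3324.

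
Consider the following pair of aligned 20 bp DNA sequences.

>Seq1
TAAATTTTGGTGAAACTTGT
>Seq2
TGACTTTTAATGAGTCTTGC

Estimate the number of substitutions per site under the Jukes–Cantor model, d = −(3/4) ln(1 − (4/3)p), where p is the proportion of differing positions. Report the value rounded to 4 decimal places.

0.4715

Mismatches occur at site 2 (A↔G), site 4 (A↔C), site 9 (G↔A), site 10 (G↔A), site 14 (A↔G), site 15 (A↔T), site 20 (T↔C).
p = 7/20 = 0.350000.
d = −0.75 · ln(1 − (4/3)·0.350000) = −0.75 · ln(0.533333) = −0.75 · (-0.628609) = 0.4715.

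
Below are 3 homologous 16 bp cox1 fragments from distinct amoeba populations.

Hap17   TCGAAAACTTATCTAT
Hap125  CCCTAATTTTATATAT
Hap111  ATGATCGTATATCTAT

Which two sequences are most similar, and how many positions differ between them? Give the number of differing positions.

Pairwise Hamming distances:
  Hap17 vs Hap125: 6
  Hap17 vs Hap111: 7
  Hap125 vs Hap111: 9
The smallest is 6, between Hap17 and Hap125.

6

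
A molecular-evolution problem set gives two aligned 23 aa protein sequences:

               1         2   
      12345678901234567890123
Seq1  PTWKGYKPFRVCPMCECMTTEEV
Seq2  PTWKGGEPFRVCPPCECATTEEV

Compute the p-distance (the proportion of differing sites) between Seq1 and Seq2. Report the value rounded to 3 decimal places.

0.174

Differing sites — 6:Y/G; 7:K/E; 14:M/P; 18:M/A.
There are 4 differences over 23 sites, so p = 4/23 = 0.174.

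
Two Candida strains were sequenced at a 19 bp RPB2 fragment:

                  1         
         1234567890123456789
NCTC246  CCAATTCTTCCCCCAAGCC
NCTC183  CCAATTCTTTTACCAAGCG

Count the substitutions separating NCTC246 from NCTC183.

4

Mismatches occur at site 10 (C→T), site 11 (C→T), site 12 (C→A), site 19 (C→G).
That gives 4 mismatches out of 19 aligned sites, so the Hamming distance is 4.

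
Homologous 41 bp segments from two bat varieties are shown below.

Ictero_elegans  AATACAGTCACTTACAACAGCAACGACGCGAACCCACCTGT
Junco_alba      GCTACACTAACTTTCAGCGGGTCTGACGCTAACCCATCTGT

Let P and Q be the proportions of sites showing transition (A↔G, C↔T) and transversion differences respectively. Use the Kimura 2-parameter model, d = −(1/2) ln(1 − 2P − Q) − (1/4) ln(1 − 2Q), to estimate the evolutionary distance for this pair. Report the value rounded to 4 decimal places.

Differing sites — 1:A/G (Ti); 2:A/C (Tv); 7:G/C (Tv); 9:C/A (Tv); 14:A/T (Tv); 17:A/G (Ti); 19:A/G (Ti); 21:C/G (Tv); 22:A/T (Tv); 23:A/C (Tv); 24:C/T (Ti); 30:G/T (Tv); 37:C/T (Ti).
Of the 13 differences, 5 transitions and 8 transversions over 41 sites: P = 5/41 = 0.121951, Q = 8/41 = 0.195122.
d = −0.5·ln(0.560976) − 0.25·ln(0.609756) = −0.5·(-0.578077) − 0.25·(-0.494696) = 0.4127.

0.4127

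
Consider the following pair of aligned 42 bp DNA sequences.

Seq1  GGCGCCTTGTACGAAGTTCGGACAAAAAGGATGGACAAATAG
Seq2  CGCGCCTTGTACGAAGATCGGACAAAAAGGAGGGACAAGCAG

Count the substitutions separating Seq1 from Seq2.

5

Differing sites — 1:G/C; 17:T/A; 32:T/G; 39:A/G; 40:T/C.
That gives 5 mismatches out of 42 aligned sites, so the Hamming distance is 5.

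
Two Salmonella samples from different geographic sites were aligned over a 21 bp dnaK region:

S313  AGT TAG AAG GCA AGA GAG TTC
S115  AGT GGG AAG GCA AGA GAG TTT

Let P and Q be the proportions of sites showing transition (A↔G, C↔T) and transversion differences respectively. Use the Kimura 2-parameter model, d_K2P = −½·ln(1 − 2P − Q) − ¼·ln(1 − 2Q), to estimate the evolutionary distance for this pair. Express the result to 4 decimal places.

0.1610

The sequences differ at positions 4 (T/G, transversion), 5 (A/G, transition), 21 (C/T, transition).
Of the 3 differences, 2 transitions and 1 transversion over 21 sites: P = 2/21 = 0.095238, Q = 1/21 = 0.047619.
d = −0.5·ln(0.761905) − 0.25·ln(0.904762) = −0.5·(-0.271933) − 0.25·(-0.100083) = 0.1610.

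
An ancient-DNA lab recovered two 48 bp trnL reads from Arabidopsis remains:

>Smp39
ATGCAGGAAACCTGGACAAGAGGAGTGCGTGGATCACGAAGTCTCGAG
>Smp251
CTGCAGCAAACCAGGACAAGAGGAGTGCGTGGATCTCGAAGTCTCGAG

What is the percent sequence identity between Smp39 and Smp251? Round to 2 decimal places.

91.67%

Differing sites — 1:A/C; 7:G/C; 13:T/A; 36:A/T.
44 of the 48 sites match, so the percent identity is 44/48 × 100 = 91.67%.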